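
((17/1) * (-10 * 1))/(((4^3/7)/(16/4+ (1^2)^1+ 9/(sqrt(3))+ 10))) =-375.52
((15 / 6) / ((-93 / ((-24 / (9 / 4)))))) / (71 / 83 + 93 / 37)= 0.09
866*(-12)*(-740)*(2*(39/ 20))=29991312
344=344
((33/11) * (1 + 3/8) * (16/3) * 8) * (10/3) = 1760/3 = 586.67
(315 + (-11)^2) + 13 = 449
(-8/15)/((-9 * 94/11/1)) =44/6345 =0.01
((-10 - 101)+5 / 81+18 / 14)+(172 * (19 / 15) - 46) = 176377 / 2835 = 62.21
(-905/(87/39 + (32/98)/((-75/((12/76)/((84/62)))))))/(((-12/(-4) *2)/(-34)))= 1916812625/833603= 2299.43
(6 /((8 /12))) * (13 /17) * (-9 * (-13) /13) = 1053 /17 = 61.94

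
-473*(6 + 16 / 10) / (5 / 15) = -53922 / 5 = -10784.40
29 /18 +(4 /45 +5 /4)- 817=-16281 /20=-814.05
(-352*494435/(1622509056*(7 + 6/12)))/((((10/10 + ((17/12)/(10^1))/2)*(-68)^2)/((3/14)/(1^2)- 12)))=299133175/8787086518896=0.00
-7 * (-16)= 112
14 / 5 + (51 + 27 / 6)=583 / 10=58.30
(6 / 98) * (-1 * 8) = -24 / 49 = -0.49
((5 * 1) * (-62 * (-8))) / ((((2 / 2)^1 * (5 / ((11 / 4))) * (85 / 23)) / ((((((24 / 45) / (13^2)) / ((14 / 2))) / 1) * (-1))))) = -250976 / 1508325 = -0.17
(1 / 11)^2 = 1 / 121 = 0.01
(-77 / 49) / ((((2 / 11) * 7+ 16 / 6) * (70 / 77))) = -3993 / 9100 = -0.44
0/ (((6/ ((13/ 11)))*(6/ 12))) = 0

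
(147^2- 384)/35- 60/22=46485/77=603.70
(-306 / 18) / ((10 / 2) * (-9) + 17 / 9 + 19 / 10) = 1530 / 3709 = 0.41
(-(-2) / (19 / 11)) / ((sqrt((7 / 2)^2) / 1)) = 44 / 133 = 0.33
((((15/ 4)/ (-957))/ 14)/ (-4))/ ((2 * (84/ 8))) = 5/ 1500576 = 0.00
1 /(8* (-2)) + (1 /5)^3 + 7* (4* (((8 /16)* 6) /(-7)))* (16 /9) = -128327 /6000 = -21.39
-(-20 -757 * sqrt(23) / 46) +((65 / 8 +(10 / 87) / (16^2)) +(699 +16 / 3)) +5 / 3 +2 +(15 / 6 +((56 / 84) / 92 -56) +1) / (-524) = 757 * sqrt(23) / 46 +8234135875 / 11184256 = 815.15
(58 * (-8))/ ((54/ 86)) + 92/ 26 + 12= -253922/ 351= -723.42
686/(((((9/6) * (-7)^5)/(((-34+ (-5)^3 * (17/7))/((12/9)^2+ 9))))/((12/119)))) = 20016/232897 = 0.09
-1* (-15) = 15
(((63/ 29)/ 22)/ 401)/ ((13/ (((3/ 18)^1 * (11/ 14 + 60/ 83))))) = 5259/ 1104196808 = 0.00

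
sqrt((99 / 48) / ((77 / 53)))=sqrt(1113) / 28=1.19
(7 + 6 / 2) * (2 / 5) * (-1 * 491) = -1964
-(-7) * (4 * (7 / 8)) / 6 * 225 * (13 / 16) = 47775 / 64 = 746.48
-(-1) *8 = 8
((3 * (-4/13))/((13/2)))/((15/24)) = -192/845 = -0.23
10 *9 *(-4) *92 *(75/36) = -69000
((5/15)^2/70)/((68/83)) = 83/42840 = 0.00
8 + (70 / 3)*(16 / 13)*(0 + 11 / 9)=15128 / 351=43.10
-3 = -3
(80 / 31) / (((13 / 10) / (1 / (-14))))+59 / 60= 142439 / 169260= 0.84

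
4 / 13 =0.31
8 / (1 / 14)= 112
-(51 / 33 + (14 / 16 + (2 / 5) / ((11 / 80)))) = -469 / 88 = -5.33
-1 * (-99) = 99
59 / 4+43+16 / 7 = 1681 / 28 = 60.04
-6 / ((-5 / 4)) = 4.80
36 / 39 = 12 / 13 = 0.92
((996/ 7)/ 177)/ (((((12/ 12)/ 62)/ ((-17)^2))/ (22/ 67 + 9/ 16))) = 710135135/ 55342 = 12831.76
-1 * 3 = -3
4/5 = 0.80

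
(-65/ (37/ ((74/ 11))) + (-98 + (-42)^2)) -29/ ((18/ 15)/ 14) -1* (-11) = 43786/ 33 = 1326.85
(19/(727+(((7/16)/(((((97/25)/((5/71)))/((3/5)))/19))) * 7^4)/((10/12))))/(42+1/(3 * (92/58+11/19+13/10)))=14990257974/32807636549039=0.00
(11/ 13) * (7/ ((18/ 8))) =308/ 117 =2.63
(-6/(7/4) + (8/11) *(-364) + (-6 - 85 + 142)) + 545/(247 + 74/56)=-115086093/535381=-214.96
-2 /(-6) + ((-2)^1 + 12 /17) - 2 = -151 /51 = -2.96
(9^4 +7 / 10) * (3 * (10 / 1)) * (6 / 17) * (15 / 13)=17716590 / 221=80165.57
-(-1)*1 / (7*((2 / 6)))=3 / 7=0.43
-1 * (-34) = 34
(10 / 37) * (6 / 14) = 30 / 259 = 0.12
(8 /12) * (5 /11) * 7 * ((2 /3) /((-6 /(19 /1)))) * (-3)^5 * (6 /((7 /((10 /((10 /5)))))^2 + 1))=897750 /407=2205.77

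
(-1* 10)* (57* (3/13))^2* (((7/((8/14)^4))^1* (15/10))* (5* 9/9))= -851955.70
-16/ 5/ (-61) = 16/ 305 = 0.05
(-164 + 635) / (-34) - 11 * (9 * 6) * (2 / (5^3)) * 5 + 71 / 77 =-3956509 / 65450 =-60.45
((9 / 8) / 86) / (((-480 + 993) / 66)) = 0.00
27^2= 729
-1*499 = -499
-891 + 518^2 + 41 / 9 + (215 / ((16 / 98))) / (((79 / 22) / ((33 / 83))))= 63163587709 / 236052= 267583.36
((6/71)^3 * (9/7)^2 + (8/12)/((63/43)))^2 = 46627843897214596/224217641855160009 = 0.21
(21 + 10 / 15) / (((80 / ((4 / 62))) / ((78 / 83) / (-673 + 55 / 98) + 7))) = 497635775 / 4069395048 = 0.12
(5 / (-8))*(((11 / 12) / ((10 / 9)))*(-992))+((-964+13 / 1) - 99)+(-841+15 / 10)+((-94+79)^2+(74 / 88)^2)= -2230839 / 1936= -1152.29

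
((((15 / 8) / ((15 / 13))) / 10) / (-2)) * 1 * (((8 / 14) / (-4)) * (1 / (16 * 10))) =0.00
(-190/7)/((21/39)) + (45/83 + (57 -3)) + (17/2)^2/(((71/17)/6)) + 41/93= 5820457261/53708802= 108.37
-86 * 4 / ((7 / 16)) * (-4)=22016 / 7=3145.14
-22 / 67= -0.33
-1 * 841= -841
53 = 53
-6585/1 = -6585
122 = 122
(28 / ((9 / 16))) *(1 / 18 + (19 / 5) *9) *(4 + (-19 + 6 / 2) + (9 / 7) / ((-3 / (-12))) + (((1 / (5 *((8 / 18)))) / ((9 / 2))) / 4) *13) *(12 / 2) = -45110456 / 675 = -66830.31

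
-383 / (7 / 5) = -1915 / 7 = -273.57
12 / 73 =0.16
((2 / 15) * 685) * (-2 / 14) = -274 / 21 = -13.05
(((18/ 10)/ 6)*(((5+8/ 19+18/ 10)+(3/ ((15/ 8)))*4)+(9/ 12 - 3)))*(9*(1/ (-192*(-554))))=38889/ 134732800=0.00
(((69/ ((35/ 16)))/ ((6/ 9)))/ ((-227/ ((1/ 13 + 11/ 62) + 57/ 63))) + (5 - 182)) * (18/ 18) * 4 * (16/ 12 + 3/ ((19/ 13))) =-1022253683916/ 425844055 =-2400.54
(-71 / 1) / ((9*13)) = -0.61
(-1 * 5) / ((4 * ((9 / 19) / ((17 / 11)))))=-4.08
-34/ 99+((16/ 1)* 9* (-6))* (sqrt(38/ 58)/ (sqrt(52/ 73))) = -432* sqrt(522899)/ 377 - 34/ 99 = -828.96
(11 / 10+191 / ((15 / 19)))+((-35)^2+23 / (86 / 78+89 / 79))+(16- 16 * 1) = 152299739 / 103020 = 1478.35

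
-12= -12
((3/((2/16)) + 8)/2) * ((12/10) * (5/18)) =16/3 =5.33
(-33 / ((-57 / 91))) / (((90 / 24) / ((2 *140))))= 224224 / 57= 3933.75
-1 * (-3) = 3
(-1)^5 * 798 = -798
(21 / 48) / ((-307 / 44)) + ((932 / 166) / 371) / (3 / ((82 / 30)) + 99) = -606710761 / 9699240726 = -0.06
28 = 28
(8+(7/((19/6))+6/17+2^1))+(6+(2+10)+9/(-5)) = 28.76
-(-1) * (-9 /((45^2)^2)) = -1 /455625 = -0.00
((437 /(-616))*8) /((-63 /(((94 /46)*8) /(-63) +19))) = 515945 /305613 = 1.69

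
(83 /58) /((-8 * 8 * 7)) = -83 /25984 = -0.00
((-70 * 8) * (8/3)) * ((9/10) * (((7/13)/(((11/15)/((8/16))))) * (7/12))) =-41160/143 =-287.83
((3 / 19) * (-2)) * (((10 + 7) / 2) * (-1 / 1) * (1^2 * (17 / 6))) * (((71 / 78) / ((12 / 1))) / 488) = 20519 / 17357184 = 0.00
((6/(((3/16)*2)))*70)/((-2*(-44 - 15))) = 9.49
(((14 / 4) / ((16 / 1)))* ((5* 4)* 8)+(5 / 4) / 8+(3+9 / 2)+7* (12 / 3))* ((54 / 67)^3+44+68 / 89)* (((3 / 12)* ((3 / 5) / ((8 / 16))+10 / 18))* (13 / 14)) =16755422430227 / 12848595360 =1304.07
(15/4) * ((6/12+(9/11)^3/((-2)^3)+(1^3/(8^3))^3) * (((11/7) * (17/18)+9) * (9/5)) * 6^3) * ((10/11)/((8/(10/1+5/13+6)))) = 8785022202359631315/715289759055872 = 12281.77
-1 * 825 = -825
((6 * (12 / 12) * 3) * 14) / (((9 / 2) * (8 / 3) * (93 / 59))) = 413 / 31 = 13.32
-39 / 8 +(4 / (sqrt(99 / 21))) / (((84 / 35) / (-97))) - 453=-3663 / 8 - 485 * sqrt(231) / 99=-532.33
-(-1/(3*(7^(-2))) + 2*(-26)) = 205/3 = 68.33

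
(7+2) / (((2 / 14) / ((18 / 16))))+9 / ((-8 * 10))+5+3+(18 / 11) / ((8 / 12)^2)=72551 / 880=82.44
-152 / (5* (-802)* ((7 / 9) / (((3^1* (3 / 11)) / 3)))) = 2052 / 154385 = 0.01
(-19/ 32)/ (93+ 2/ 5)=-0.01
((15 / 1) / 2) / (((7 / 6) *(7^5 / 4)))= 180 / 117649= 0.00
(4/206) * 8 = 16/103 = 0.16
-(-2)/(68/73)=73/34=2.15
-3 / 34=-0.09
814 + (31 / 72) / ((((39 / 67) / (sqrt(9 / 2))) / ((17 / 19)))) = 35309 * sqrt(2) / 35568 + 814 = 815.40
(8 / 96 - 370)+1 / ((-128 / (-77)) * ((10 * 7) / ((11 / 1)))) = -1420117 / 3840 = -369.82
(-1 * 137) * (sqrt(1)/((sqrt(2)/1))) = -137 * sqrt(2)/2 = -96.87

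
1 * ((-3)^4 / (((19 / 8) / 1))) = 648 / 19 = 34.11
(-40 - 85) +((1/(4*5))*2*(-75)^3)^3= -600677490235375/8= -75084686279421.88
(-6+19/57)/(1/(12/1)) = -68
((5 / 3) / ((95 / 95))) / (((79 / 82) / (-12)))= -1640 / 79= -20.76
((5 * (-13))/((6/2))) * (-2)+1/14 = 1823/42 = 43.40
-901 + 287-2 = -616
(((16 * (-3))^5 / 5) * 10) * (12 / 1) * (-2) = 12230590464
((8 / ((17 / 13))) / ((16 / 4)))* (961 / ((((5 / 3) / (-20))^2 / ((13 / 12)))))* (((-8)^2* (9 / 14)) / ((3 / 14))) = 748380672 / 17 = 44022392.47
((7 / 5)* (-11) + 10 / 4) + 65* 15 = 9621 / 10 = 962.10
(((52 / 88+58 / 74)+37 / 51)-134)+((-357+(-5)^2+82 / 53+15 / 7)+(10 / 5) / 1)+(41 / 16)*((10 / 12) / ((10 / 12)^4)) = -436813016998 / 962605875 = -453.78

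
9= 9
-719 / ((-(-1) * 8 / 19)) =-1707.62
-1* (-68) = 68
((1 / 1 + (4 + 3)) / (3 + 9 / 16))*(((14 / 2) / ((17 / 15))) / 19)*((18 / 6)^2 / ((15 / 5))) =13440 / 6137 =2.19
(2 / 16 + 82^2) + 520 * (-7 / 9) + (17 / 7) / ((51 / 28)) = 455113 / 72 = 6321.01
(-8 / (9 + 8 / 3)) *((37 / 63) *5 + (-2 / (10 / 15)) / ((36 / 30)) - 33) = 16412 / 735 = 22.33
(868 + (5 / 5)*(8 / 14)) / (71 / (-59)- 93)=-179360 / 19453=-9.22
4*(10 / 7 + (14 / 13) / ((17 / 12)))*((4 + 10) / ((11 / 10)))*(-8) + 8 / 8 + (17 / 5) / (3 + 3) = -64896943 / 72930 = -889.85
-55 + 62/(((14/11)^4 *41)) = -42860169/787528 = -54.42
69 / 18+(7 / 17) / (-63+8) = 3.83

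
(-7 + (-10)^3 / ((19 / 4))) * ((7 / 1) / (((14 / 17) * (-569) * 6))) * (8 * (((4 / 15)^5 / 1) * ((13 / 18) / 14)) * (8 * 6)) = 0.01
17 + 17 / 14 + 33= 717 / 14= 51.21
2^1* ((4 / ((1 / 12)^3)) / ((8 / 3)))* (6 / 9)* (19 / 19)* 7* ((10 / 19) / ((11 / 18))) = 4354560 / 209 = 20835.22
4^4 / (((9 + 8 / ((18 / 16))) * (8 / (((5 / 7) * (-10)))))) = -2880 / 203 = -14.19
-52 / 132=-13 / 33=-0.39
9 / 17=0.53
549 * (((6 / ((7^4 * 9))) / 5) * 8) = 2928 / 12005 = 0.24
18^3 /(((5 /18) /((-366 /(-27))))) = 1423008 /5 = 284601.60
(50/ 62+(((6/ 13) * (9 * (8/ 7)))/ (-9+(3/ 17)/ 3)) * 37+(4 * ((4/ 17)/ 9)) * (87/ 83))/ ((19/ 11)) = -46742069627/ 4310806773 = -10.84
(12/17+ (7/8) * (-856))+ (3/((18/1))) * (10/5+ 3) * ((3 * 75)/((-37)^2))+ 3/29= -1009748329/1349834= -748.05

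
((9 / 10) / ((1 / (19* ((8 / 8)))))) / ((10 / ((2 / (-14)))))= -171 / 700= -0.24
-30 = -30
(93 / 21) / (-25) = -31 / 175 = -0.18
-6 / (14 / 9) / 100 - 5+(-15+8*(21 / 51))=-199259 / 11900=-16.74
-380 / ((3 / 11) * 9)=-4180 / 27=-154.81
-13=-13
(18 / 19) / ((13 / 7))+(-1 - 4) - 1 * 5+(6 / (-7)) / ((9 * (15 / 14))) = -106468 / 11115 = -9.58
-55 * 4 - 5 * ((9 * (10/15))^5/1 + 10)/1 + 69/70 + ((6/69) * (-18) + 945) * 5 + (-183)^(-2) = -1856471520997/53917290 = -34431.84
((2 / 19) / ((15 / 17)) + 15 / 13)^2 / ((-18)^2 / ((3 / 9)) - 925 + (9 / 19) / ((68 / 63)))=1513006052 / 44281215225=0.03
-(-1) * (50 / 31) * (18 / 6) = 150 / 31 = 4.84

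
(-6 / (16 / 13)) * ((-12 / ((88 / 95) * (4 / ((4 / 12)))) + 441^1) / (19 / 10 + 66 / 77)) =-52843245 / 67936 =-777.84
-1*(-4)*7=28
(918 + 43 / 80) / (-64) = -73483 / 5120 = -14.35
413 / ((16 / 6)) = 1239 / 8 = 154.88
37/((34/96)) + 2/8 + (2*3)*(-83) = -26743/68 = -393.28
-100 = -100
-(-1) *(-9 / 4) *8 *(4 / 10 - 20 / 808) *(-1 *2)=6822 / 505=13.51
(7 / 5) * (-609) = -4263 / 5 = -852.60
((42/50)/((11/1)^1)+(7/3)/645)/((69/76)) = 0.09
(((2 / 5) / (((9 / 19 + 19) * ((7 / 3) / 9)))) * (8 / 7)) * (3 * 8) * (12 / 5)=1181952 / 226625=5.22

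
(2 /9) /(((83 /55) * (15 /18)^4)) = 3168 /10375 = 0.31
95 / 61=1.56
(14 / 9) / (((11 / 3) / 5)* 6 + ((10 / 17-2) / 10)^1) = 595 / 1629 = 0.37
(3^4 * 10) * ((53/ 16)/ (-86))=-21465/ 688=-31.20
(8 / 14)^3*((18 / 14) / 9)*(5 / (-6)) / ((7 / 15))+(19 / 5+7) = 903578 / 84035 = 10.75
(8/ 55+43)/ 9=791/ 165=4.79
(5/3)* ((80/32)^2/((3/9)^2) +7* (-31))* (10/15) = -3215/18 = -178.61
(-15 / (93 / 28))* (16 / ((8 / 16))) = -4480 / 31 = -144.52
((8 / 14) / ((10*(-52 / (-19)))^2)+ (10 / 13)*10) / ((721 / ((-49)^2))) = 178377689 / 6962800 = 25.62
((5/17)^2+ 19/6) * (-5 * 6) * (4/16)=-28205/1156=-24.40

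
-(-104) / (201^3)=0.00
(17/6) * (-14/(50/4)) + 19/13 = -1669/975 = -1.71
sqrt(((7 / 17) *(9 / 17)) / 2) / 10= 3 *sqrt(14) / 340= 0.03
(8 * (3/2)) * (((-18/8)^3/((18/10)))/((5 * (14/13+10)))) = -351/256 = -1.37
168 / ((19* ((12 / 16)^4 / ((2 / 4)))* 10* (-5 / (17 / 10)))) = -30464 / 64125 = -0.48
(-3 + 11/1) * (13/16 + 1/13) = 185/26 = 7.12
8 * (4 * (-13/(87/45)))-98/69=-433402/2001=-216.59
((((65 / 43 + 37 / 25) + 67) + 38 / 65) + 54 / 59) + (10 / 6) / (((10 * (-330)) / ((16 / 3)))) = 17506458899 / 244883925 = 71.49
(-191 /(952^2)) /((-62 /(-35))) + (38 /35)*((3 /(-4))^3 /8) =-657931 /11467520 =-0.06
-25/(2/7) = -87.50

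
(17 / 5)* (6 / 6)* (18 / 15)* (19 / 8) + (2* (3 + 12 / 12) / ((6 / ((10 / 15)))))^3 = 10.39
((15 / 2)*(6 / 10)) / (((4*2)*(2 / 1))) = 9 / 32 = 0.28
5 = 5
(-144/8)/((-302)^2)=-9/45602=-0.00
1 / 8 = 0.12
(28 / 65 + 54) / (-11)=-3538 / 715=-4.95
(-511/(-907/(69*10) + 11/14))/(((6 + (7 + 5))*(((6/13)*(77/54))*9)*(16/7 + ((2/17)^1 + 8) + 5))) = 6993035/11883762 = 0.59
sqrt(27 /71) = 3 * sqrt(213) /71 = 0.62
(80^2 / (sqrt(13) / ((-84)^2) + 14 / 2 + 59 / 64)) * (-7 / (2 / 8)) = -86988084019200 / 3845472797 + 20230963200 * sqrt(13) / 49991146361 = -22619.45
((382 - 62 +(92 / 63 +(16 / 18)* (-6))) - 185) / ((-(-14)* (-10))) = -8261 / 8820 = -0.94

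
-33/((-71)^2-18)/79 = -33/396817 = -0.00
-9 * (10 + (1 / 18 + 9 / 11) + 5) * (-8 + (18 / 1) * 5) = -128863 / 11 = -11714.82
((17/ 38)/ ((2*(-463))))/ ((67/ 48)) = -204/ 589399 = -0.00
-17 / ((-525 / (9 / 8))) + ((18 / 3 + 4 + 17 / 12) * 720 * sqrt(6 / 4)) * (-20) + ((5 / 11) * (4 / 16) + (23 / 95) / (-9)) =324341 / 2633400-82200 * sqrt(6) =-201347.93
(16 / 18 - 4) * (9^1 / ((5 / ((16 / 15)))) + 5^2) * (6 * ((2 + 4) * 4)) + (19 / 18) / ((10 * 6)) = -65124769 / 5400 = -12060.14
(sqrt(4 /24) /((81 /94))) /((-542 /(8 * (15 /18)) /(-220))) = 103400 * sqrt(6) /197559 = 1.28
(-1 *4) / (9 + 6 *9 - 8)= -4 / 55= -0.07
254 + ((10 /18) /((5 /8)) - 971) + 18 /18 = -6436 /9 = -715.11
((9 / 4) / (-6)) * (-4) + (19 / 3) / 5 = 83 / 30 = 2.77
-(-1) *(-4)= -4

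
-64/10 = -32/5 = -6.40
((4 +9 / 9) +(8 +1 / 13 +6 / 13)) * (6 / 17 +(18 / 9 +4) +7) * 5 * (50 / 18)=4994000 / 1989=2510.81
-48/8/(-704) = 3/352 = 0.01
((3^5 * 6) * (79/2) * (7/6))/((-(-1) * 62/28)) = 940653/31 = 30343.65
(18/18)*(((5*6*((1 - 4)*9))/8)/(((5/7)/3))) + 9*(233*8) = 65403/4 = 16350.75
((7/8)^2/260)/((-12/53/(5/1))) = -2597/39936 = -0.07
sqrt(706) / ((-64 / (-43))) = 43 *sqrt(706) / 64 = 17.85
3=3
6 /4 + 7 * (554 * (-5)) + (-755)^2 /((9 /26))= 29292307 /18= 1627350.39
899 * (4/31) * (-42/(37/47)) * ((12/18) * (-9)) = 1373904/37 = 37132.54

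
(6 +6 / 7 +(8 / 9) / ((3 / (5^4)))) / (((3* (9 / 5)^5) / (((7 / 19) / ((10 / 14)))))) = 158795000 / 90876411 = 1.75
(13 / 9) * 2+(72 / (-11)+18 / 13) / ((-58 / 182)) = 54788 / 2871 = 19.08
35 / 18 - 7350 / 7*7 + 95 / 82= -2711005 / 369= -7346.90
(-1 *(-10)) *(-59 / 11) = -590 / 11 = -53.64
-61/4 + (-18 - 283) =-1265/4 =-316.25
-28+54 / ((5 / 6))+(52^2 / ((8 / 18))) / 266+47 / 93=3721681 / 61845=60.18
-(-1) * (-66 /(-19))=3.47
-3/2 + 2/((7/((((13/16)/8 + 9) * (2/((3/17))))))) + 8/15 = 95777/3360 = 28.51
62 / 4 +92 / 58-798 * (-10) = 463831 / 58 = 7997.09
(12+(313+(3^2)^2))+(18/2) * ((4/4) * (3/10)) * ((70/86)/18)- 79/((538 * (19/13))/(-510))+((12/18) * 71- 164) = 898506509/2637276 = 340.69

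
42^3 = 74088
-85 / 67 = -1.27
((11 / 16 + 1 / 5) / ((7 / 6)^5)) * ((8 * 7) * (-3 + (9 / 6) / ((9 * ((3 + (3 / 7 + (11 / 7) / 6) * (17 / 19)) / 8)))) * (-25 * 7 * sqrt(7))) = 10485683280 * sqrt(7) / 990241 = 28015.92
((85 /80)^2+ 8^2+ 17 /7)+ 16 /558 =33790913 /499968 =67.59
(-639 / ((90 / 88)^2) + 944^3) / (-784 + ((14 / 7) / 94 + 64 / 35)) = -62272182002576 / 57898665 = -1075537.44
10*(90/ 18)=50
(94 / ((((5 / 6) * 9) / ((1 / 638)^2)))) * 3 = 47 / 508805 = 0.00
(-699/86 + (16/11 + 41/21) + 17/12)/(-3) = 131287/119196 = 1.10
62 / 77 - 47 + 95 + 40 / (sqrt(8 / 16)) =3758 / 77 + 40 * sqrt(2) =105.37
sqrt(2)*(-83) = -83*sqrt(2) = -117.38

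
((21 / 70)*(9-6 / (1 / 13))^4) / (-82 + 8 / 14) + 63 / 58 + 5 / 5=-4601310613 / 55100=-83508.36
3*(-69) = -207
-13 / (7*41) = -13 / 287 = -0.05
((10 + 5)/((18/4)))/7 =10/21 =0.48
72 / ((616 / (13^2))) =1521 / 77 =19.75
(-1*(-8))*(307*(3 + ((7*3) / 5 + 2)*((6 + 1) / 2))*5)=303316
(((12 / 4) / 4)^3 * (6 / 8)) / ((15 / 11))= 297 / 1280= 0.23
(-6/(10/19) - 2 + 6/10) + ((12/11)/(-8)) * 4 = -734/55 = -13.35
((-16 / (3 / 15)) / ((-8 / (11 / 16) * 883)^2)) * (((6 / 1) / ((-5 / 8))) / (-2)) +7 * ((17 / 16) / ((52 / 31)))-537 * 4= -2781068020685 / 1297402496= -2143.57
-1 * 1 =-1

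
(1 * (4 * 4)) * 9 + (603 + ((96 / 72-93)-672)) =-50 / 3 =-16.67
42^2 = 1764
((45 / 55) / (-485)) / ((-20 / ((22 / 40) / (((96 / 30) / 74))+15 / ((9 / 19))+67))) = 32079 / 3414400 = 0.01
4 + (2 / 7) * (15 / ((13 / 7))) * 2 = 112 / 13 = 8.62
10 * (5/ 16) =25/ 8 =3.12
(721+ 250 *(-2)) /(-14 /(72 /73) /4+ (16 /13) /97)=-40130064 /642067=-62.50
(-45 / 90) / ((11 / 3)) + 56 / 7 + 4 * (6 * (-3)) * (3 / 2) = -2203 / 22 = -100.14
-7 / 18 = -0.39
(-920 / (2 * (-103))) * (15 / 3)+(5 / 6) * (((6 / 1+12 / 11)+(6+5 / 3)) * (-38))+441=-3.99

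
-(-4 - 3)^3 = 343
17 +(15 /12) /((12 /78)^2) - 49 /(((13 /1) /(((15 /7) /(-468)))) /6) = 189053 /2704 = 69.92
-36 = -36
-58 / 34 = -29 / 17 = -1.71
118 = 118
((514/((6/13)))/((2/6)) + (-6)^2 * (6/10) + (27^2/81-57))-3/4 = 66277/20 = 3313.85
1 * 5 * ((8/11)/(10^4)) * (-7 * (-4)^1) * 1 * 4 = 56/1375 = 0.04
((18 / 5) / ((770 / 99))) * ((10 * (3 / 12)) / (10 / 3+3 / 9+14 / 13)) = 3159 / 12950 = 0.24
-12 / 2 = -6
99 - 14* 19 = -167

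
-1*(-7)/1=7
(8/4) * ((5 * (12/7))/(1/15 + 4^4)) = 1800/26887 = 0.07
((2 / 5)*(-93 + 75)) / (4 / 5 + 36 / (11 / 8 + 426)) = -30771 / 3779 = -8.14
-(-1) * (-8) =-8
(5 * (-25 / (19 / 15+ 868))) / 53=-1875 / 691067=-0.00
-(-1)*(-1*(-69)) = 69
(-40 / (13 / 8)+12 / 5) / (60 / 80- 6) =5776 / 1365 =4.23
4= 4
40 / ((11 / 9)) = 360 / 11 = 32.73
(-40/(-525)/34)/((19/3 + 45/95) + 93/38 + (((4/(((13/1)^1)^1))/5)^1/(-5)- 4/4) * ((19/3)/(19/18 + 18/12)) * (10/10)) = 227240/684045677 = 0.00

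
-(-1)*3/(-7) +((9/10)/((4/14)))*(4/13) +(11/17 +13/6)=155677/46410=3.35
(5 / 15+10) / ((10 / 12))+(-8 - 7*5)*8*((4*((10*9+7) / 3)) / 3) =-666802 / 45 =-14817.82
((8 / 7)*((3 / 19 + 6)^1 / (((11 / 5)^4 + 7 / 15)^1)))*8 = 540000 / 229159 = 2.36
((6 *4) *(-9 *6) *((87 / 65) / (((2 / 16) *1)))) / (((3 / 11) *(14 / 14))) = -3307392 / 65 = -50882.95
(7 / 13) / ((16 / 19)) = 133 / 208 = 0.64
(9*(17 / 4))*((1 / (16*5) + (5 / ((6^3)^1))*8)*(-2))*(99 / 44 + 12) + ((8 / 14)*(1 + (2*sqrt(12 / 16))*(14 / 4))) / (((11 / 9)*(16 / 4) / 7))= -1511371 / 7040 + 63*sqrt(3) / 22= -209.72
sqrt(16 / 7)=4 *sqrt(7) / 7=1.51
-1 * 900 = -900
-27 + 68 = 41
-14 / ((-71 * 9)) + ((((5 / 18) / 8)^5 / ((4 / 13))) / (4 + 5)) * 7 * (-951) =1149390370723 / 52753594318848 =0.02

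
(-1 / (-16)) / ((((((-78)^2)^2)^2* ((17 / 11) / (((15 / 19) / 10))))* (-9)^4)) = 11 / 30971205170078014513152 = 0.00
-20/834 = -10/417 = -0.02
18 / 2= 9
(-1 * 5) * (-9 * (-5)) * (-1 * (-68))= -15300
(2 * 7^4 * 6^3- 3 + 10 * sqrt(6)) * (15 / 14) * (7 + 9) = 1200 * sqrt(6) / 7 + 124467480 / 7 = 17781488.48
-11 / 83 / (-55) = 1 / 415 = 0.00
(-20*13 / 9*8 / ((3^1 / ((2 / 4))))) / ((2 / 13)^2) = -43940 / 27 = -1627.41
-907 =-907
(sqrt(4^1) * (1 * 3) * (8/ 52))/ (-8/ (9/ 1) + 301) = 108/ 35113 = 0.00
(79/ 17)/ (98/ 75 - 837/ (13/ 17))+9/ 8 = 162466653/ 144962536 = 1.12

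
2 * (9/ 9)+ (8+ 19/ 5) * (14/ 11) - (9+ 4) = 221/ 55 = 4.02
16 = 16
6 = 6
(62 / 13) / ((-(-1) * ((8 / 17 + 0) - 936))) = -527 / 103376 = -0.01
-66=-66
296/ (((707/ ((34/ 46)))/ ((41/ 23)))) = 206312/ 374003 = 0.55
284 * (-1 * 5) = -1420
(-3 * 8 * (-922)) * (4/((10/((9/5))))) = 398304/25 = 15932.16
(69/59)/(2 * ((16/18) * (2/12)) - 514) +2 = 1634797/818330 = 2.00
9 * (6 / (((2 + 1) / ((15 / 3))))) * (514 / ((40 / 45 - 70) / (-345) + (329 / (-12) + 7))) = -574549200 / 251087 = -2288.25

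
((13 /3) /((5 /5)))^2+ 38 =56.78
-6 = -6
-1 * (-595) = 595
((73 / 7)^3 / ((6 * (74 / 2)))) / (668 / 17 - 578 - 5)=-0.01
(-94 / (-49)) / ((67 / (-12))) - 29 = -96335 / 3283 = -29.34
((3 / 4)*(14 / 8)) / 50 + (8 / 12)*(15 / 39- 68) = -468527 / 10400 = -45.05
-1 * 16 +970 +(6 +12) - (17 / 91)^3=732466099 / 753571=971.99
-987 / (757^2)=-987 / 573049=-0.00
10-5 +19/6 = 49/6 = 8.17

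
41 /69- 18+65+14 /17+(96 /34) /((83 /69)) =4942430 /97359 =50.77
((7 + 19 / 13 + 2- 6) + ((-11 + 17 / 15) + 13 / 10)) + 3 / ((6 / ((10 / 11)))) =-3.65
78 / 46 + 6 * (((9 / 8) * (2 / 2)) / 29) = 5145 / 2668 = 1.93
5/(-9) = -5/9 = -0.56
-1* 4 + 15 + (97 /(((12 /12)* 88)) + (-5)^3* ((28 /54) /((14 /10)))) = -81245 /2376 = -34.19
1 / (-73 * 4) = -1 / 292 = -0.00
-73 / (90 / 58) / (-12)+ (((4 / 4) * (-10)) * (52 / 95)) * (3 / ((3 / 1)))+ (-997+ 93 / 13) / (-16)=2011106 / 33345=60.31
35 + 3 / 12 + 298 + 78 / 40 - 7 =328.20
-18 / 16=-9 / 8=-1.12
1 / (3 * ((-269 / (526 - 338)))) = -188 / 807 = -0.23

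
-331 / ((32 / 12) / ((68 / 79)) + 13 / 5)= -84405 / 1453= -58.09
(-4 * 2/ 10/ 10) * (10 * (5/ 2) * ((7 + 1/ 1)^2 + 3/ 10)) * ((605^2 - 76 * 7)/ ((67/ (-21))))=4935251979/ 335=14732095.46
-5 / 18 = -0.28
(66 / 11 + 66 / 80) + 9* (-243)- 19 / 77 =-6715699 / 3080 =-2180.42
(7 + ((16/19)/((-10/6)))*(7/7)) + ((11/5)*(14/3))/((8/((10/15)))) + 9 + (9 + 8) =57029/1710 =33.35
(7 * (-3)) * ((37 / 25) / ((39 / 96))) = -24864 / 325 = -76.50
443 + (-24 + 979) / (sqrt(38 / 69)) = 443 + 955 * sqrt(2622) / 38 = 1729.87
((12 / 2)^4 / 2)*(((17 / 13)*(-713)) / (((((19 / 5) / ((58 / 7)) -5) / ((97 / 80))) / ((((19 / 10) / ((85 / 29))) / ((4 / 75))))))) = 89515013139 / 45656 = 1960640.73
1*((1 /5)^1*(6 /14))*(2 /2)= 3 /35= 0.09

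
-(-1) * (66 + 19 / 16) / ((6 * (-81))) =-1075 / 7776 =-0.14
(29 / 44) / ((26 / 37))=1073 / 1144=0.94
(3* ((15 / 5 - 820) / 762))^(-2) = 64516 / 667489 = 0.10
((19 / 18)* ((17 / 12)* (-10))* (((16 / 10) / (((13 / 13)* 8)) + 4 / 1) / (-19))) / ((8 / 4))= 119 / 72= 1.65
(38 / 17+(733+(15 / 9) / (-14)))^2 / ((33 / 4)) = 275491666129 / 4205817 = 65502.53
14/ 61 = 0.23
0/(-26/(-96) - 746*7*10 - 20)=0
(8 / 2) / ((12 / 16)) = 16 / 3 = 5.33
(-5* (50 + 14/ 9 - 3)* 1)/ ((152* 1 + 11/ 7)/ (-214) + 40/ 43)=-28148918/ 24651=-1141.90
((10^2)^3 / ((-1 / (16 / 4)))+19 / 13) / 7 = -51999981 / 91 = -571428.36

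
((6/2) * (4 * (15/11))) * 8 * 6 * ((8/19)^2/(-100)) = -1.39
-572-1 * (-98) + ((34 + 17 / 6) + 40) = -2383 / 6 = -397.17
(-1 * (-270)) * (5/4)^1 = 675/2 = 337.50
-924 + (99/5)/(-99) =-4621/5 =-924.20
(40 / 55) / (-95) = -8 / 1045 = -0.01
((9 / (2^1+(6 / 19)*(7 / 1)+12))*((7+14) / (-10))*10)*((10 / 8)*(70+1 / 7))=-1259415 / 1232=-1022.25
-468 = -468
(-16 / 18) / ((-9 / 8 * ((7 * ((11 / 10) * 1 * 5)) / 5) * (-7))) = -640 / 43659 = -0.01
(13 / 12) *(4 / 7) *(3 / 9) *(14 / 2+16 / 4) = 143 / 63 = 2.27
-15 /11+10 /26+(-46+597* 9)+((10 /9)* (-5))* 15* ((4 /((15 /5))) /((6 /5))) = 20206267 /3861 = 5233.43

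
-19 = -19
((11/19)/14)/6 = 11/1596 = 0.01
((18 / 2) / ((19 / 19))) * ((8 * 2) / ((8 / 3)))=54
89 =89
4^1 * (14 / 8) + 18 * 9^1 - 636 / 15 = 633 / 5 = 126.60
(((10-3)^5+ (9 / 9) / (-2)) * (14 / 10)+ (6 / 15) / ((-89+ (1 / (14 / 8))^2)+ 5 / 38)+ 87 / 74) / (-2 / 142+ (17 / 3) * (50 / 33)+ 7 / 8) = 13452078805167288 / 5400649593425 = 2490.83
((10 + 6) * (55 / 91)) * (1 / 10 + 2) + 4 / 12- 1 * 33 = -482 / 39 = -12.36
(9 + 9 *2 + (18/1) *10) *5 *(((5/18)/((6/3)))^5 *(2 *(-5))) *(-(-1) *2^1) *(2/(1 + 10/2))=-1796875/5038848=-0.36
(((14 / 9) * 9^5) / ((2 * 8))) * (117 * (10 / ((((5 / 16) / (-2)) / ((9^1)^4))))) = -282042115992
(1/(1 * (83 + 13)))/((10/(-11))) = -11/960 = -0.01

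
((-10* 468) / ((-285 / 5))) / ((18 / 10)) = 2600 / 57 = 45.61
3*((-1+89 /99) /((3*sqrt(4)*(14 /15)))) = -25 /462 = -0.05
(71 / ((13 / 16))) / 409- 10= -52034 / 5317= -9.79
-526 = -526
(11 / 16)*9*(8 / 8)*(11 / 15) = 363 / 80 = 4.54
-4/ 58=-2/ 29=-0.07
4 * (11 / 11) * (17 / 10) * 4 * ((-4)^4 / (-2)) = -17408 / 5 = -3481.60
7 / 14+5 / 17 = 27 / 34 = 0.79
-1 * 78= -78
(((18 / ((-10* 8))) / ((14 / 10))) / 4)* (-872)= 981 / 28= 35.04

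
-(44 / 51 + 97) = -4991 / 51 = -97.86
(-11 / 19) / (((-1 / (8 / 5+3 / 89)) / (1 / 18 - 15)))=-2151193 / 152190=-14.13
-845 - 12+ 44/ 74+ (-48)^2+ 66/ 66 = 53598/ 37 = 1448.59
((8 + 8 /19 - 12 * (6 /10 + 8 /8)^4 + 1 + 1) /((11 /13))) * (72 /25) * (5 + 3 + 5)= -3018.64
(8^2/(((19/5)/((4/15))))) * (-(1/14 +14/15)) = -27008/5985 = -4.51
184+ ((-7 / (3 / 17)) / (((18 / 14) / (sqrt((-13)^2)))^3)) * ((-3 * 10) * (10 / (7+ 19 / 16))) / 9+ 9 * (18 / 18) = 143645800163 / 859491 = 167128.92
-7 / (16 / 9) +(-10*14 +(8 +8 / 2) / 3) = -2239 / 16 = -139.94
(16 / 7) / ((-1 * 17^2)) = -16 / 2023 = -0.01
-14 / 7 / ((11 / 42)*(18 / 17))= -238 / 33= -7.21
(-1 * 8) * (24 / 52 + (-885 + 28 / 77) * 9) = 9107688 / 143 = 63690.13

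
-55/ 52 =-1.06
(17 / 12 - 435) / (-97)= 5203 / 1164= 4.47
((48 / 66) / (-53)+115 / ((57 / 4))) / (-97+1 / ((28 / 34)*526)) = -1971519536 / 23736604221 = -0.08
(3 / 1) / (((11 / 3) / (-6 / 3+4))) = 18 / 11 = 1.64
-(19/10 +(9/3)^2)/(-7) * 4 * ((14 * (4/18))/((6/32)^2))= 223232/405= 551.19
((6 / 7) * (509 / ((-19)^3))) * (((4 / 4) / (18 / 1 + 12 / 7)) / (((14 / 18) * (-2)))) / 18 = 509 / 4417196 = 0.00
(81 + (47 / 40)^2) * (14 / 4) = 288.33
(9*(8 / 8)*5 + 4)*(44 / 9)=2156 / 9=239.56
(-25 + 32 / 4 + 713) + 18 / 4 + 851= 3103 / 2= 1551.50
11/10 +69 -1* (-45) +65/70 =4061/35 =116.03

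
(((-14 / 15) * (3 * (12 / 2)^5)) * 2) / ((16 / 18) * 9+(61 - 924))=24192 / 475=50.93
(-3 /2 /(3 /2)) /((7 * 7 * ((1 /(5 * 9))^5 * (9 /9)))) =-184528125 /49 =-3765880.10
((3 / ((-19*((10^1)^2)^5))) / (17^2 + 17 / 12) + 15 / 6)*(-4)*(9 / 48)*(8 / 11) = -1241531249999973 / 910456250000000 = -1.36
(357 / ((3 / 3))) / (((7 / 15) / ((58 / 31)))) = 44370 / 31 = 1431.29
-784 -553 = -1337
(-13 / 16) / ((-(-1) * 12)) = -13 / 192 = -0.07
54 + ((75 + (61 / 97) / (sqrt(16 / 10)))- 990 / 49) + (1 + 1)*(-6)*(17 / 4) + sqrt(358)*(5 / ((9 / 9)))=61*sqrt(10) / 388 + 2832 / 49 + 5*sqrt(358)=152.90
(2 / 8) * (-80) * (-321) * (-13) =-83460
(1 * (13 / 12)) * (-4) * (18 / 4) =-19.50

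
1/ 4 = 0.25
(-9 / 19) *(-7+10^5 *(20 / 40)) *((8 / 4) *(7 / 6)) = -1049853 / 19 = -55255.42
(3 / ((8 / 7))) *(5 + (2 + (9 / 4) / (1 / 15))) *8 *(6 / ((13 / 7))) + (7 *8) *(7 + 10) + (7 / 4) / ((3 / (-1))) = 579719 / 156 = 3716.15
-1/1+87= 86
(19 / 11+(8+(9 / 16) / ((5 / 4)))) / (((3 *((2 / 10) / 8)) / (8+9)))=76126 / 33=2306.85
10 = 10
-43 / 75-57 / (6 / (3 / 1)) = -4361 / 150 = -29.07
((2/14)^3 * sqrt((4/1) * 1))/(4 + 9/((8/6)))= 8/14749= 0.00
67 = 67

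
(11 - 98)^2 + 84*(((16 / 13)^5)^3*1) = 484271430610628085717 / 51185893014090757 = 9461.03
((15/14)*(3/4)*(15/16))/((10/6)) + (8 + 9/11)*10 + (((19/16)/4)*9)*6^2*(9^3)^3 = 367283922537311/9856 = 37265008374.32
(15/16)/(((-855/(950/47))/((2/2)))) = -0.02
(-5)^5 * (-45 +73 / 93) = 12850000 / 93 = 138172.04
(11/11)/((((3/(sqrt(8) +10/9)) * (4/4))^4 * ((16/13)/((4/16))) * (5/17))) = 41327 * sqrt(2)/59049 +11308349/10628820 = 2.05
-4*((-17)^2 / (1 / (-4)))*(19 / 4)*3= 65892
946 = 946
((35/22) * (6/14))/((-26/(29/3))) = -145/572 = -0.25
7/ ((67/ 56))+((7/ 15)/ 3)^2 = 797083/ 135675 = 5.87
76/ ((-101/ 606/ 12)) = -5472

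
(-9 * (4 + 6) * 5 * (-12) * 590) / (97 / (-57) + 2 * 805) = 181602000 / 91673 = 1980.98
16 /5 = 3.20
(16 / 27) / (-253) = -16 / 6831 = -0.00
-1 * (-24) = 24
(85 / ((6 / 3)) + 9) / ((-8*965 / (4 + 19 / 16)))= -8549 / 247040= -0.03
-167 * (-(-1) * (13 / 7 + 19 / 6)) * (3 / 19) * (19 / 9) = -35237 / 126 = -279.66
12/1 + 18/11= 150/11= 13.64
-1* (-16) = 16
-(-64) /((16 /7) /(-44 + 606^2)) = 10281376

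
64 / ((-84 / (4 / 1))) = -64 / 21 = -3.05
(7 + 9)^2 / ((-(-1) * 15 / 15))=256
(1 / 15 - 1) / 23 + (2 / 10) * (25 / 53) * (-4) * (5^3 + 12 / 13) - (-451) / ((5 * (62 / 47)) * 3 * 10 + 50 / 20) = -45.31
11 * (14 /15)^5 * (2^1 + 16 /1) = 11832128 /84375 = 140.23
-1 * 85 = -85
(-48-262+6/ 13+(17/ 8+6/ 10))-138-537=-510543/ 520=-981.81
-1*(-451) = 451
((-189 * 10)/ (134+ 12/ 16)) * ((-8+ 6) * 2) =4320/ 77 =56.10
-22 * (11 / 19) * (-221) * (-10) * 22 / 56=-1470755 / 133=-11058.31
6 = 6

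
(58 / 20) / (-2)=-29 / 20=-1.45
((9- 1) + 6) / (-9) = -14 / 9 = -1.56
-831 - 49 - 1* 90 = -970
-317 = -317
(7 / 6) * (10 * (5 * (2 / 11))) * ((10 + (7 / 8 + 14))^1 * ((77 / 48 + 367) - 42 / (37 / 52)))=19147098425 / 234432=81674.42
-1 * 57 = -57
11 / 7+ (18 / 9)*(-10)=-129 / 7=-18.43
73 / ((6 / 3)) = 73 / 2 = 36.50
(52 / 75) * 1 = 52 / 75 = 0.69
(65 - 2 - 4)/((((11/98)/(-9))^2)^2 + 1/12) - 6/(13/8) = 35518574336640/50430493789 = 704.31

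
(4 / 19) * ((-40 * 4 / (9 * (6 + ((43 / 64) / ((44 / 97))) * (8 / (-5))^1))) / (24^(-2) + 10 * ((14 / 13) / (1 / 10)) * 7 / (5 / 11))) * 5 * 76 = -18743296000 / 79342262897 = -0.24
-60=-60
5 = 5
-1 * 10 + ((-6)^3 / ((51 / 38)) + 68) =-102.94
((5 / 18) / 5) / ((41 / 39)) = 13 / 246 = 0.05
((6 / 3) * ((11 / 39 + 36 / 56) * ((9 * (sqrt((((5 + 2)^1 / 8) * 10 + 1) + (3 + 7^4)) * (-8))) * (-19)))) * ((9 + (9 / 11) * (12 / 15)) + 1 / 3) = 12650048 * sqrt(9655) / 1001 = 1241750.19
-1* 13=-13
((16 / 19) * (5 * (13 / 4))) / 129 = 260 / 2451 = 0.11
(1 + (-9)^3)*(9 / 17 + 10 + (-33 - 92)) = 1416688 / 17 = 83334.59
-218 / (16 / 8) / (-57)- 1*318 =-18017 / 57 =-316.09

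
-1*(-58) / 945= 58 / 945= 0.06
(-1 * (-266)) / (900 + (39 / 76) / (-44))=889504 / 3009561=0.30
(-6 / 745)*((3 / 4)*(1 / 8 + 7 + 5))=-873 / 11920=-0.07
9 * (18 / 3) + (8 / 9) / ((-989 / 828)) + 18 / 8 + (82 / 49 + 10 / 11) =5385257 / 92708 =58.09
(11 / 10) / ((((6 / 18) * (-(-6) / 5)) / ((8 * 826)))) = 18172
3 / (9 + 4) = 0.23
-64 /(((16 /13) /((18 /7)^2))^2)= -4435236 /2401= -1847.25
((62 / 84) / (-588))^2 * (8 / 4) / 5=961 / 1524731040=0.00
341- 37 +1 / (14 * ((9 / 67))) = 38371 / 126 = 304.53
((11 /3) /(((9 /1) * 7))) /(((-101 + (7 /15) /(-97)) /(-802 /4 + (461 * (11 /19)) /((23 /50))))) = -84309005 /385334364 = -0.22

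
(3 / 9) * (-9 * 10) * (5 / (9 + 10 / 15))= -450 / 29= -15.52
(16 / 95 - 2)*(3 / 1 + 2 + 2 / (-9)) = -2494 / 285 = -8.75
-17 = -17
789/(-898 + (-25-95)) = -789/1018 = -0.78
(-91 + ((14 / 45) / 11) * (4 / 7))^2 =8278.06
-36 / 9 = -4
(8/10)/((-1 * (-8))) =1/10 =0.10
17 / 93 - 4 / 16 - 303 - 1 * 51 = -131713 / 372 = -354.07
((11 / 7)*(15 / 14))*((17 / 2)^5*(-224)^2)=3748422480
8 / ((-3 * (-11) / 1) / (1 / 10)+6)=1 / 42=0.02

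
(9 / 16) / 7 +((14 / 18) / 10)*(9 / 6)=331 / 1680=0.20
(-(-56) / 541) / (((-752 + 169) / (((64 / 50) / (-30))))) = 896 / 118276125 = 0.00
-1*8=-8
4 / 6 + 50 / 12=29 / 6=4.83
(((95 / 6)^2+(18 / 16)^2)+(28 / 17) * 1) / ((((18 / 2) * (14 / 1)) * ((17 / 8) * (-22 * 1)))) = -2483321 / 57679776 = -0.04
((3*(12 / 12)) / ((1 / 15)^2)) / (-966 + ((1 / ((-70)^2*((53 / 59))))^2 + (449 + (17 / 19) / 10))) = -864970454250000 / 662388641050861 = -1.31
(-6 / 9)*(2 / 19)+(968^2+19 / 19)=53410421 / 57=937024.93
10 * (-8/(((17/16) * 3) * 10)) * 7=-17.57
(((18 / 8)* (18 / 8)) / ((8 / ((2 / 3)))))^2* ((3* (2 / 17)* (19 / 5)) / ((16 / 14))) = 290871 / 1392640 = 0.21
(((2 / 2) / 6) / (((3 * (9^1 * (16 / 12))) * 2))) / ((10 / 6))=1 / 720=0.00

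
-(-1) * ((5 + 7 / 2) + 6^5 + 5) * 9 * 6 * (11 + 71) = 34491906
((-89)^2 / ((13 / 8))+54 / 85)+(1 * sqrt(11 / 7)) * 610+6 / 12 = 610 * sqrt(77) / 7+10775069 / 2210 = 5640.27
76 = 76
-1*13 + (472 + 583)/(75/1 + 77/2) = -841/227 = -3.70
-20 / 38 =-10 / 19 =-0.53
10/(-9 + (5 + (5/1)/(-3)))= -30/17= -1.76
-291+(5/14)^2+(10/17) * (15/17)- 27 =-17976167/56644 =-317.35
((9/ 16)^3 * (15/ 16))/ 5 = 2187/ 65536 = 0.03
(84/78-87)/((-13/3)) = 3351/169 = 19.83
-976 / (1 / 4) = -3904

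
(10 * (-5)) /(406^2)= -25 /82418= -0.00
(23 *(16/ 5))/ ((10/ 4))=736/ 25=29.44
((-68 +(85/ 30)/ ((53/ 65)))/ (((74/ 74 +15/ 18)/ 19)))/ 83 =-8.06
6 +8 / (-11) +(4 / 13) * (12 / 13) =10330 / 1859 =5.56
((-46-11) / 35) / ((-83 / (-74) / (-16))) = 67488 / 2905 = 23.23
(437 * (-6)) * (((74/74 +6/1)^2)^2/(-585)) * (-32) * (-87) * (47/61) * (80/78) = 732216335872/30927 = 23675634.10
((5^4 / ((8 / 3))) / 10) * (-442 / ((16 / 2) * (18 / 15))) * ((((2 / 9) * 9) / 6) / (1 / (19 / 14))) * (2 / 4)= -244.08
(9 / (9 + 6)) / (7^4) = 3 / 12005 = 0.00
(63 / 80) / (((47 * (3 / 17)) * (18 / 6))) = 119 / 3760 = 0.03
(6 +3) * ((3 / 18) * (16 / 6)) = 4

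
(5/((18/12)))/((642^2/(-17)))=-85/618246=-0.00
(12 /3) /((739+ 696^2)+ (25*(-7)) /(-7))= 1 /121295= 0.00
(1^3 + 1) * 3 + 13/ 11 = 79/ 11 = 7.18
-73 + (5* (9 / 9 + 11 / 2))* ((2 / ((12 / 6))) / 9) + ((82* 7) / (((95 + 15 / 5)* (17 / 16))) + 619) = 1189075 / 2142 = 555.12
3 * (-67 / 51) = -3.94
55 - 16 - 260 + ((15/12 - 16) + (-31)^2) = 2901/4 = 725.25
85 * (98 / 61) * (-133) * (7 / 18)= -3877615 / 549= -7063.05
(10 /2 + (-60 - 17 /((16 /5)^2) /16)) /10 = -45141 /8192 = -5.51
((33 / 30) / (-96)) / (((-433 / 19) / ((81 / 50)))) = 5643 / 6928000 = 0.00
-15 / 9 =-5 / 3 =-1.67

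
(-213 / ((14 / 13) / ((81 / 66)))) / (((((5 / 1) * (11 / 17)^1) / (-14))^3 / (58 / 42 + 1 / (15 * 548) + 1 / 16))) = 284760128554083 / 10029085000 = 28393.43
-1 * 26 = -26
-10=-10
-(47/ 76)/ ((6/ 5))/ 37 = -235/ 16872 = -0.01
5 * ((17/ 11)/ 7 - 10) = -3765/ 77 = -48.90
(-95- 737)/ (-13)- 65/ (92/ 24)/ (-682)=502147/ 7843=64.02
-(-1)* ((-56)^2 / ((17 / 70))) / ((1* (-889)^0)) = 219520 / 17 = 12912.94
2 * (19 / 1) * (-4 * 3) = -456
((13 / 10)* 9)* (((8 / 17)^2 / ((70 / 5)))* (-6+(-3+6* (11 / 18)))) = -9984 / 10115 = -0.99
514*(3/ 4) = 771/ 2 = 385.50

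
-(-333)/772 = 0.43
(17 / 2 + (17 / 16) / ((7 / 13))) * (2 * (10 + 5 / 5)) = 12903 / 56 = 230.41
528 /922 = 264 /461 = 0.57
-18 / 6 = -3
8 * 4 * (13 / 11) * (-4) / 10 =-832 / 55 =-15.13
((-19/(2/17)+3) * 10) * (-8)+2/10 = 63401/5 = 12680.20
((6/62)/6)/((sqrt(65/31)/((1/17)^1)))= sqrt(2015)/68510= 0.00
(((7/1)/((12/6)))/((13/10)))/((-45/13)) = -7/9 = -0.78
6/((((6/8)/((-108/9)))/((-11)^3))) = 127776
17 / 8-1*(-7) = 9.12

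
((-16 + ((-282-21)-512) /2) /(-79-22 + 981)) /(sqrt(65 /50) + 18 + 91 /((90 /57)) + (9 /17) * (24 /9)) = -14027601 /2245238864 + 18207 * sqrt(130) /2245238864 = -0.01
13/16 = 0.81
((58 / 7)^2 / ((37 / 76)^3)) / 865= 1476715264 / 2146927405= 0.69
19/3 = 6.33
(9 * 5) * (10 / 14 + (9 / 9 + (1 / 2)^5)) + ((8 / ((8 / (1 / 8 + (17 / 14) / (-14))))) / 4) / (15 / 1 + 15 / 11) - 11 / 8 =77.17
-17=-17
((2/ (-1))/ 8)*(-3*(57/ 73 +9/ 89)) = 8595/ 12994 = 0.66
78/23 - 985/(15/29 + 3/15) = -3276863/2392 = -1369.93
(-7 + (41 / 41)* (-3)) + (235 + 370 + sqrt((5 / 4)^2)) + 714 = 5241 / 4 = 1310.25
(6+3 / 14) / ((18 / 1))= 29 / 84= 0.35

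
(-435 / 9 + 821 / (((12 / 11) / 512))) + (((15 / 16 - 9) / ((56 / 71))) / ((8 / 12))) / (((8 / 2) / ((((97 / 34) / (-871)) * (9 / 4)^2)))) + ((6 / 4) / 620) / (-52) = 608468574896835797 / 1579312250880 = 385274.40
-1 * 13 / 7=-13 / 7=-1.86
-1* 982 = -982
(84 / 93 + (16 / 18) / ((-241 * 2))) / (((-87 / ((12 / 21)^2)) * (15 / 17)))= -16485376 / 4299597855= -0.00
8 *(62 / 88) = 62 / 11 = 5.64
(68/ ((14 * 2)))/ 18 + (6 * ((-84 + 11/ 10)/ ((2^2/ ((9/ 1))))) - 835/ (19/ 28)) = -56248021/ 23940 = -2349.54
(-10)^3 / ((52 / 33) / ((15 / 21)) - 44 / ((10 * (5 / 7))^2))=-20625000 / 27713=-744.24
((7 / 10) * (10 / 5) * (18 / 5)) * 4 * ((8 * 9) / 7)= 5184 / 25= 207.36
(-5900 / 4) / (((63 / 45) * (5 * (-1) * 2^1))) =1475 / 14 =105.36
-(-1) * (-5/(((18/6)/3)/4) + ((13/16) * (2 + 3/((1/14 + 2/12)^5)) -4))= 158161189/50000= 3163.22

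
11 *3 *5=165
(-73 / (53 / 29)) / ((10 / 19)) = -40223 / 530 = -75.89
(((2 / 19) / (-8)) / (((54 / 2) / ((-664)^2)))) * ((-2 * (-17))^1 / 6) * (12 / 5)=-7495232 / 2565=-2922.12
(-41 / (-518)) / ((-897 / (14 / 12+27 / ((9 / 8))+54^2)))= -0.26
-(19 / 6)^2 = -361 / 36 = -10.03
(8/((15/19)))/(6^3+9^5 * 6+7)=152/5317755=0.00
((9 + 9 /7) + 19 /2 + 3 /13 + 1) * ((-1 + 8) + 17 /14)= 439875 /2548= 172.64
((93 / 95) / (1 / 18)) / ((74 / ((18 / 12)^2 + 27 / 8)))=7533 / 5624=1.34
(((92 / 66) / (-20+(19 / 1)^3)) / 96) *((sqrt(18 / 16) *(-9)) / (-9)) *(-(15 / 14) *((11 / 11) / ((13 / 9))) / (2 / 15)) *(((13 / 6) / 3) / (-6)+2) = -16675 *sqrt(2) / 1001448448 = -0.00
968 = 968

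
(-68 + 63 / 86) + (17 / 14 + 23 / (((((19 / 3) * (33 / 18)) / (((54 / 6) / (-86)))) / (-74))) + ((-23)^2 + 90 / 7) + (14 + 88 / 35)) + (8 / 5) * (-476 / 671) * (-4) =9827678489 / 19187245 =512.20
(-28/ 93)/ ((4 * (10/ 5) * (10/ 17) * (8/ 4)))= -119/ 3720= -0.03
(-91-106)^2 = 38809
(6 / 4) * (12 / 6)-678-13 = -688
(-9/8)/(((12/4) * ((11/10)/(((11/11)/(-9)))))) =5/132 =0.04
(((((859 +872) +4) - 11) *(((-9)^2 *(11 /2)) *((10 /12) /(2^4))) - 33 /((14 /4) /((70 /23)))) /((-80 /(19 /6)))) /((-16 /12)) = 55898931 /47104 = 1186.71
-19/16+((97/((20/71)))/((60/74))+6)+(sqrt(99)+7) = 3* sqrt(11)+523813/1200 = 446.46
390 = 390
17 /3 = 5.67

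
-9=-9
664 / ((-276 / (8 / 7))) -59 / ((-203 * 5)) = -26927 / 10005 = -2.69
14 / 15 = 0.93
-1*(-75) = 75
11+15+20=46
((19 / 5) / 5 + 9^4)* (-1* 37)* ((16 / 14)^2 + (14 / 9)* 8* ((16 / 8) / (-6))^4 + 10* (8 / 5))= -757101118208 / 178605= -4238969.34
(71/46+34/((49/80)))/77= 128599/173558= 0.74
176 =176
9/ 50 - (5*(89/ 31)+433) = -693121/ 1550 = -447.17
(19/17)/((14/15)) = 285/238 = 1.20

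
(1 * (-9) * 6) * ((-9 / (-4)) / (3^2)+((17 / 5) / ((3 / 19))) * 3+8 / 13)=-459567 / 130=-3535.13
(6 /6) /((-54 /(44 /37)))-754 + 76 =-677344 /999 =-678.02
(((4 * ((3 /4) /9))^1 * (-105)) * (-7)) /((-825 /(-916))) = 44884 /165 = 272.02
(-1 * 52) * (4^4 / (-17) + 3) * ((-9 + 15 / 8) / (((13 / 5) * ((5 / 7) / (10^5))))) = -4089750000 / 17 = -240573529.41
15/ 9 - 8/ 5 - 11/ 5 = -32/ 15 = -2.13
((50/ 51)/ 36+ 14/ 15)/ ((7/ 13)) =57317/ 32130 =1.78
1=1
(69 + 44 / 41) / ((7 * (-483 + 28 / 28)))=-2873 / 138334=-0.02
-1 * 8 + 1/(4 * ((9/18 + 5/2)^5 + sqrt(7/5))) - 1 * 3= -12989257/1180952 - sqrt(35)/1180952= -11.00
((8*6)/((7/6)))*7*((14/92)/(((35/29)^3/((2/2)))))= 3512016/140875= 24.93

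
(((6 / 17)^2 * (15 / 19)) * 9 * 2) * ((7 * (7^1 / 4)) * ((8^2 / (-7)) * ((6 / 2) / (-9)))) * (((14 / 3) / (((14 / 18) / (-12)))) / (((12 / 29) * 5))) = -12628224 / 5491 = -2299.80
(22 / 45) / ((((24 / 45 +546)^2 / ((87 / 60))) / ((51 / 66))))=493 / 268828816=0.00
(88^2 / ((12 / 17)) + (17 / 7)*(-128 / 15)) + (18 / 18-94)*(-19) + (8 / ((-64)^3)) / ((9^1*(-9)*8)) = 9450955210787 / 743178240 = 12716.94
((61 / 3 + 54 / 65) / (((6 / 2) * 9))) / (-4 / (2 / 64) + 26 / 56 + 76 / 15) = -115556 / 18054387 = -0.01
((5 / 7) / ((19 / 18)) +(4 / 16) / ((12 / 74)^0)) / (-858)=-493 / 456456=-0.00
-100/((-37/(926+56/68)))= 1575600/629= 2504.93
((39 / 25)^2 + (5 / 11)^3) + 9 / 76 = 167282651 / 63222500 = 2.65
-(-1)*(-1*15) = -15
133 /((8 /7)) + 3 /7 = 6541 /56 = 116.80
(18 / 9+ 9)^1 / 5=11 / 5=2.20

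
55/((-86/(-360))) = 9900/43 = 230.23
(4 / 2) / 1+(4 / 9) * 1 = 22 / 9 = 2.44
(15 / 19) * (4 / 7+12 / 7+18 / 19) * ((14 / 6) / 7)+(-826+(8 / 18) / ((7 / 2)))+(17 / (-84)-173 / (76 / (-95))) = -13849909 / 22743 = -608.97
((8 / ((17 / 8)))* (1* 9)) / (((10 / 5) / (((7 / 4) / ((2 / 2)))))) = 504 / 17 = 29.65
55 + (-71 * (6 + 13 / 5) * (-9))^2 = 754986904 / 25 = 30199476.16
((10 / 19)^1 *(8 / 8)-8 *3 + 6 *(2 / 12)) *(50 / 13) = -21350 / 247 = -86.44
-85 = -85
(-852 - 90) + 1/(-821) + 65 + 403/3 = -1829191/2463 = -742.67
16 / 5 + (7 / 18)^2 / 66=342389 / 106920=3.20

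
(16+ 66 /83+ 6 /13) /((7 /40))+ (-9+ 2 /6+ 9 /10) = 2940593 /32370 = 90.84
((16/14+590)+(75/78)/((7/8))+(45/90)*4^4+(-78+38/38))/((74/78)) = 175605/259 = 678.01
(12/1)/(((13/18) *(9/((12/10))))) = 144/65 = 2.22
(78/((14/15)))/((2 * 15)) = 39/14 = 2.79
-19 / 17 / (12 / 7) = -133 / 204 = -0.65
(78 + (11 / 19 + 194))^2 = 26822041 / 361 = 74299.28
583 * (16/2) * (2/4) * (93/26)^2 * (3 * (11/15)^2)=203375469/4225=48136.21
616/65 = 9.48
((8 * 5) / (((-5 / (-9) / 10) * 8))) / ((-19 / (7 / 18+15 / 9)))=-185 / 19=-9.74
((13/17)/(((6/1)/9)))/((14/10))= 195/238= 0.82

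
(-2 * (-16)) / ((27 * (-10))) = -16 / 135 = -0.12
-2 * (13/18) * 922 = -1331.78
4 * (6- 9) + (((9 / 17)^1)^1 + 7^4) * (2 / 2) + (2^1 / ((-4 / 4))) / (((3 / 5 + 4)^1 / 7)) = 933116 / 391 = 2386.49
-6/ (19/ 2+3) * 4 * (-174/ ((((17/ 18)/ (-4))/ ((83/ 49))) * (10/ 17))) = -24955776/ 6125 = -4074.41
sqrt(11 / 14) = sqrt(154) / 14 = 0.89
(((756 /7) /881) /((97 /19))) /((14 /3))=3078 /598199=0.01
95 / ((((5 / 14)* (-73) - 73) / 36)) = -2520 / 73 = -34.52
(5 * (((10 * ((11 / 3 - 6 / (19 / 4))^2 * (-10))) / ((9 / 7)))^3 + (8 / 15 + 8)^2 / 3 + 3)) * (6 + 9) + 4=-56696650268826998289265 / 8334036681507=-6803023844.93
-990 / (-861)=330 / 287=1.15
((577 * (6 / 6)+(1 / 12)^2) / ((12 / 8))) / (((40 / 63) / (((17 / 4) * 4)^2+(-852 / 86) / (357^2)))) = 43865682529811 / 250528320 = 175092.71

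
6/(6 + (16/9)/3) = 81/89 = 0.91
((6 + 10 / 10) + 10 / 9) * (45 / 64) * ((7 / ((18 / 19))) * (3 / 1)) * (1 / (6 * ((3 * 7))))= 6935 / 6912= 1.00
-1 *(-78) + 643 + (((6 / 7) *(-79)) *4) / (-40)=25472 / 35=727.77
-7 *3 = -21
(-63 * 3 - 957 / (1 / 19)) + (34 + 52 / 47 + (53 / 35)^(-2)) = -2420834131 / 132023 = -18336.46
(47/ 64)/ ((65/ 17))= 799/ 4160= 0.19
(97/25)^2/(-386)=-9409/241250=-0.04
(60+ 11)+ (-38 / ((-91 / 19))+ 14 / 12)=43735 / 546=80.10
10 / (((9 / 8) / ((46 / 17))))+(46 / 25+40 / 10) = 114338 / 3825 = 29.89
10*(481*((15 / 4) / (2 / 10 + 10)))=1768.38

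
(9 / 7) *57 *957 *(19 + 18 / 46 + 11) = 343167759 / 161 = 2131476.76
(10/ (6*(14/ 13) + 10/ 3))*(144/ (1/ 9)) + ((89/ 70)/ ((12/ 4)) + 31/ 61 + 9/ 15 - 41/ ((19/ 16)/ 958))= -295209853231/ 9297498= -31751.54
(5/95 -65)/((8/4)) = -617/19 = -32.47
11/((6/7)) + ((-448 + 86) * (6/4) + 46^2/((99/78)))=75041/66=1136.98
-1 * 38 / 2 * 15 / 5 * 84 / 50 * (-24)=57456 / 25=2298.24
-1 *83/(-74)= 83/74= 1.12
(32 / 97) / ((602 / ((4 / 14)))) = 32 / 204379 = 0.00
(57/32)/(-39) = -19/416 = -0.05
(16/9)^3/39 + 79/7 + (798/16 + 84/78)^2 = 431760117781/165582144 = 2607.53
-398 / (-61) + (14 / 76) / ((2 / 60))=12.05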